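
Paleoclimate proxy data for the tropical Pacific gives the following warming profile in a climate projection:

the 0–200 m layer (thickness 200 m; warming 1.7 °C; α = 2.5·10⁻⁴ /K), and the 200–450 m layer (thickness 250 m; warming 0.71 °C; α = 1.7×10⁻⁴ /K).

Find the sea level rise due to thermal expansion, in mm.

1.7 × 200 × 2.5×10⁻⁴ = 0.08500 m
0.71 × 250 × 1.7×10⁻⁴ = 0.030175 m
Δh = 0.08500 + 0.030175 = 0.115175 m ≈ 115 mm

115 mm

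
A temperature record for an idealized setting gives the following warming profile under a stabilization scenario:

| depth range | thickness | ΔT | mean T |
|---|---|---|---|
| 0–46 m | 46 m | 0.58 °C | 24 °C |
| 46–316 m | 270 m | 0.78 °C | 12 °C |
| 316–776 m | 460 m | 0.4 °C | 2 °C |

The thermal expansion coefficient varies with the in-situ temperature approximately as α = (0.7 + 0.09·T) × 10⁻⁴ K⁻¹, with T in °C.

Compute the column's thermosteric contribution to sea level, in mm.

Layer 1: α = (0.7 + 0.09×24)×10⁻⁴ = 2.86×10⁻⁴ K⁻¹
Layer 2: α = (0.7 + 0.09×12)×10⁻⁴ = 1.78×10⁻⁴ K⁻¹
Layer 3: α = (0.7 + 0.09×2)×10⁻⁴ = 0.88×10⁻⁴ K⁻¹
0.58 × 46 × 2.86×10⁻⁴ = 0.00763048 m
46–316 m: 1.78×10⁻⁴ × 270 × 0.78 = 0.0374868 m
Layer 3: 0.4 × 460 × 0.88×10⁻⁴ = 0.016192 m
Δh = 0.00763048 + 0.0374868 + 0.016192 = 0.06130928 m

about 61.3 mm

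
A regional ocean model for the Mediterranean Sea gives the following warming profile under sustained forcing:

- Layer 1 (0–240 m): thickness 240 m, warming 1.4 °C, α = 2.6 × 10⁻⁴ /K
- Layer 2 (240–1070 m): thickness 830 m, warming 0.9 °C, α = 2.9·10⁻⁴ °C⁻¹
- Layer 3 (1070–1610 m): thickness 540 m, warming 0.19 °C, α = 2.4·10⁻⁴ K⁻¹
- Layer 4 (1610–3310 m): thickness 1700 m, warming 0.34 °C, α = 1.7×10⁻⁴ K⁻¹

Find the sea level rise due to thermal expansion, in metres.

0–240 m: 2.6×10⁻⁴ × 240 × 1.4 = 0.08736 m
830 × 2.9×10⁻⁴ × 0.9 = 0.21663 m
1070–1610 m: 2.4×10⁻⁴ × 540 × 0.19 = 0.024624 m
1610–3310 m: 1700 × 1.7×10⁻⁴ × 0.34 = 0.09826 m
Δh = 0.08736 + 0.21663 + 0.024624 + 0.09826 = 0.426874 m

0.427 m of thermosteric rise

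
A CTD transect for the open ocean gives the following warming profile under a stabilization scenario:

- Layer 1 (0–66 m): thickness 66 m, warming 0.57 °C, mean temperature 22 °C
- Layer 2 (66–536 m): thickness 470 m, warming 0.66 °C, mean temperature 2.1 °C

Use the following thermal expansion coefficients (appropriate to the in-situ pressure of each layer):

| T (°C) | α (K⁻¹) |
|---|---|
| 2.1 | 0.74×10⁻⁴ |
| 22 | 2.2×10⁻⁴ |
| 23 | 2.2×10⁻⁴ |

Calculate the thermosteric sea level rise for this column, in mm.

31 mm of thermosteric rise

Layer 1 at 22 °C → α = 2.2×10⁻⁴ K⁻¹
Layer 2 at 2.1 °C → α = 0.74×10⁻⁴ K⁻¹
0–66 m: 2.2×10⁻⁴ × 66 × 0.57 = 0.0082764 m
Layer 2: 470 × 0.74×10⁻⁴ × 0.66 = 0.0229548 m
Δh = 0.0082764 + 0.0229548 = 0.0312312 m ≈ 31 mm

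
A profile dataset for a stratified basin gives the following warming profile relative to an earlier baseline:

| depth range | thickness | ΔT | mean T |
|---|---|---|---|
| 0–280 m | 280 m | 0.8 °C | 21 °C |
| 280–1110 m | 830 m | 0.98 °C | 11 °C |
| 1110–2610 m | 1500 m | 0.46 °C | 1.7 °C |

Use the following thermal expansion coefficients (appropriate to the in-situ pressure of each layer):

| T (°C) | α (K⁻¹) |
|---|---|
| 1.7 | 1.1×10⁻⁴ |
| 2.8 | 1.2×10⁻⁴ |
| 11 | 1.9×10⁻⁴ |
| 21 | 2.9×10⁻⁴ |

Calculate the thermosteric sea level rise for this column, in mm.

295 mm

Layer 1 at 21 °C → α = 2.9×10⁻⁴ K⁻¹
Layer 2 at 11 °C → α = 1.9×10⁻⁴ K⁻¹
Layer 3 at 1.7 °C → α = 1.1×10⁻⁴ K⁻¹
280 × 2.9×10⁻⁴ × 0.8 = 0.06496 m
Layer 2: 1.9×10⁻⁴ × 0.98 × 830 = 0.154546 m
Layer 3: 0.46 × 1.1×10⁻⁴ × 1500 = 0.07590 m
Δh = 0.06496 + 0.154546 + 0.07590 = 0.295406 m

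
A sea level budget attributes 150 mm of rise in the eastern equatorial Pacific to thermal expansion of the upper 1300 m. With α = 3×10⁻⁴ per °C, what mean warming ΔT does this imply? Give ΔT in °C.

about 0.38 °C

ΔT = Δh/(αH) = 0.15 / (3×10⁻⁴ × 1300) ≈ 0.3846 °C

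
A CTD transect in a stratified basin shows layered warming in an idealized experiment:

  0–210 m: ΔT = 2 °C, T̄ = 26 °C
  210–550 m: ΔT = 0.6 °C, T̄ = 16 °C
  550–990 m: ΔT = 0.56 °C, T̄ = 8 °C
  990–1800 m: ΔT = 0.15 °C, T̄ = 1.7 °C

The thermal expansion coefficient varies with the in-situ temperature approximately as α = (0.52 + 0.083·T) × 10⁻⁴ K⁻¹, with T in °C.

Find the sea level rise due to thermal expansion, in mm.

Layer 1: α = (0.52 + 0.083×26)×10⁻⁴ = 2.678×10⁻⁴ K⁻¹
Layer 2: α = (0.52 + 0.083×16)×10⁻⁴ = 1.848×10⁻⁴ K⁻¹
Layer 3: α = (0.52 + 0.083×8)×10⁻⁴ = 1.184×10⁻⁴ K⁻¹
Layer 4: α = (0.52 + 0.083×1.7)×10⁻⁴ = 0.6611×10⁻⁴ K⁻¹
2.678×10⁻⁴ × 210 × 2 = 0.112476 m
210–550 m: 0.6 × 340 × 1.848×10⁻⁴ = 0.0376992 m
Layer 3: 440 × 0.56 × 1.184×10⁻⁴ = 0.02917376 m
990–1800 m: 0.6611×10⁻⁴ × 810 × 0.15 = 0.008032365 m
Δh = 0.112476 + 0.0376992 + 0.02917376 + 0.008032365 = 0.187381325 m ≈ 187 mm

187 mm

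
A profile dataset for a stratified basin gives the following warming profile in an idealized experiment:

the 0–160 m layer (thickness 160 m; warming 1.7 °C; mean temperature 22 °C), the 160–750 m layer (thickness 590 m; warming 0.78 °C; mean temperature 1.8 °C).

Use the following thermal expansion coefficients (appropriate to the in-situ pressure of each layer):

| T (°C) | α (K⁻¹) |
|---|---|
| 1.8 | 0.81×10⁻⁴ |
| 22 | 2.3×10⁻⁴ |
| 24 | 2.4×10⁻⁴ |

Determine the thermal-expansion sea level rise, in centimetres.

10 cm

Layer 1 at 22 °C → α = 2.3×10⁻⁴ K⁻¹
Layer 2 at 1.8 °C → α = 0.81×10⁻⁴ K⁻¹
Layer 1: 160 × 2.3×10⁻⁴ × 1.7 = 0.06256 m
0.81×10⁻⁴ × 590 × 0.78 = 0.0372762 m
Δh = 0.06256 + 0.0372762 = 0.0998362 m ≈ 10 cm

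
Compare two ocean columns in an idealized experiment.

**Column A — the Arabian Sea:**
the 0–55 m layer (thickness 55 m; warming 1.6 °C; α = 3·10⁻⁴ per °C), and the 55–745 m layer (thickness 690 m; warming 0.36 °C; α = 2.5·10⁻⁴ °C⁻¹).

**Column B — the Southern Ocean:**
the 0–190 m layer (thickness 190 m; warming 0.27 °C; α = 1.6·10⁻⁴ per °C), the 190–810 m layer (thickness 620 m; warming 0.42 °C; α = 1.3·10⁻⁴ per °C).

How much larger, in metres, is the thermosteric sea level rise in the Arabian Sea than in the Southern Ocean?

0.046 m larger

A 0–55 m: 55 × 3×10⁻⁴ × 1.6 = 0.02640 m
A 0.36 × 2.5×10⁻⁴ × 690 = 0.06210 m
A total: 0.08850 m
B 0–190 m: 1.6×10⁻⁴ × 0.27 × 190 = 0.008208 m
B 190–810 m: 1.3×10⁻⁴ × 620 × 0.42 = 0.033852 m
B total: 0.04206 m
Difference: 0.08850 − 0.04206 = 0.04644 m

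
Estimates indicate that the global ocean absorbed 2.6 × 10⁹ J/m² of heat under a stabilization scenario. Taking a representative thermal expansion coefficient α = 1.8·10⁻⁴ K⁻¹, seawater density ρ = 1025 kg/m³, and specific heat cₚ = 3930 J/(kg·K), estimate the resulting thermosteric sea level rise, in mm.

Δh = αQ/(ρcₚ) = 1.8×10⁻⁴ × 2.6×10⁹ / (1025 × 3930) ≈ 0.11618 m

about 120 mm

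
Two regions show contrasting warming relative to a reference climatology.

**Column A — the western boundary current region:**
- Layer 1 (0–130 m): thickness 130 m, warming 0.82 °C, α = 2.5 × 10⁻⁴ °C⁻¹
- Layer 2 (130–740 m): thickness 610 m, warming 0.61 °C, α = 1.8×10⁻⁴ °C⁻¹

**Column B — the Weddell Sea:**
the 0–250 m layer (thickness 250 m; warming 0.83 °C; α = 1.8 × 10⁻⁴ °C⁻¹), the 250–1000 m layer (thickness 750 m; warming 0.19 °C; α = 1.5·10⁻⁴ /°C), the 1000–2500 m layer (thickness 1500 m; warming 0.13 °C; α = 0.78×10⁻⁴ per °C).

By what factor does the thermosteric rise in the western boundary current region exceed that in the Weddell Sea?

1.27

A 130 × 0.82 × 2.5×10⁻⁴ = 0.02665 m
A Layer 2: 610 × 0.61 × 1.8×10⁻⁴ = 0.066978 m
A total: 0.093628 m
B 0–250 m: 250 × 0.83 × 1.8×10⁻⁴ = 0.03735 m
B Layer 2: 0.19 × 1.5×10⁻⁴ × 750 = 0.021375 m
B 0.78×10⁻⁴ × 0.13 × 1500 = 0.01521 m
B total: 0.073935 m
Ratio: 0.093628 / 0.073935 ≈ 1.266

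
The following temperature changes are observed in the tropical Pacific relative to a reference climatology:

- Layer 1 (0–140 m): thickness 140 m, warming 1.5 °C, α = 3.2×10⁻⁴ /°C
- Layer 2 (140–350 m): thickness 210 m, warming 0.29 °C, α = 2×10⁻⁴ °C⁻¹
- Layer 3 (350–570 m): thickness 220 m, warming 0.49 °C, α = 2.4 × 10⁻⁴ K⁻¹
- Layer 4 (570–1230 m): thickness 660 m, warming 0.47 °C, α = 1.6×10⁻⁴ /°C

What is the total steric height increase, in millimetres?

Layer 1: 140 × 1.5 × 3.2×10⁻⁴ = 0.06720 m
140–350 m: 2×10⁻⁴ × 0.29 × 210 = 0.01218 m
2.4×10⁻⁴ × 0.49 × 220 = 0.025872 m
Layer 4: 660 × 1.6×10⁻⁴ × 0.47 = 0.049632 m
Δh = 0.06720 + 0.01218 + 0.025872 + 0.049632 = 0.154884 m

Δh = 150 mm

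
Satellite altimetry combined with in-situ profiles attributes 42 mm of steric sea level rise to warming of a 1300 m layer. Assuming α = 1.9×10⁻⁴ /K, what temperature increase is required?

ΔT = Δh/(αH) = 0.042 / (1.9×10⁻⁴ × 1300) ≈ 0.1700 °C

0.170 °C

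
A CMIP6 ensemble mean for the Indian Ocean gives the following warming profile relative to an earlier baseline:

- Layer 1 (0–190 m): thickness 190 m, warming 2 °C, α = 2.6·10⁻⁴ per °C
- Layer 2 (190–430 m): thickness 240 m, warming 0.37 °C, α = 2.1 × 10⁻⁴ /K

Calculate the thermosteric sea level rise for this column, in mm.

120 mm of thermosteric rise

Layer 1: 2 × 2.6×10⁻⁴ × 190 = 0.09880 m
2.1×10⁻⁴ × 0.37 × 240 = 0.018648 m
Δh = 0.09880 + 0.018648 = 0.117448 m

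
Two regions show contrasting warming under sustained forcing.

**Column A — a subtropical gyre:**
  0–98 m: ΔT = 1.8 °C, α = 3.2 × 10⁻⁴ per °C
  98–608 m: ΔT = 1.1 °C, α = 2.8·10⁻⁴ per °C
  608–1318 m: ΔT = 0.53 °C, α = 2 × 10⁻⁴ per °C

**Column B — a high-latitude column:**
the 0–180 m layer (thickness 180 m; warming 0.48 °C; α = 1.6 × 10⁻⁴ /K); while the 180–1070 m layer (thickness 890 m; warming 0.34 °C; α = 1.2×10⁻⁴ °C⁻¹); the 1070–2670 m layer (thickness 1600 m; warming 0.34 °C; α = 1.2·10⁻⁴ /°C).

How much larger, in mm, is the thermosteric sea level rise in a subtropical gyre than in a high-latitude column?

A Layer 1: 98 × 1.8 × 3.2×10⁻⁴ = 0.056448 m
A 98–608 m: 2.8×10⁻⁴ × 1.1 × 510 = 0.15708 m
A 608–1318 m: 2×10⁻⁴ × 710 × 0.53 = 0.07526 m
A total: 0.288788 m
B 0.48 × 180 × 1.6×10⁻⁴ = 0.013824 m
B 180–1070 m: 0.34 × 890 × 1.2×10⁻⁴ = 0.036312 m
B Layer 3: 1600 × 1.2×10⁻⁴ × 0.34 = 0.06528 m
B total: 0.115416 m
Difference: 0.288788 − 0.115416 = 0.173372 m

173 mm larger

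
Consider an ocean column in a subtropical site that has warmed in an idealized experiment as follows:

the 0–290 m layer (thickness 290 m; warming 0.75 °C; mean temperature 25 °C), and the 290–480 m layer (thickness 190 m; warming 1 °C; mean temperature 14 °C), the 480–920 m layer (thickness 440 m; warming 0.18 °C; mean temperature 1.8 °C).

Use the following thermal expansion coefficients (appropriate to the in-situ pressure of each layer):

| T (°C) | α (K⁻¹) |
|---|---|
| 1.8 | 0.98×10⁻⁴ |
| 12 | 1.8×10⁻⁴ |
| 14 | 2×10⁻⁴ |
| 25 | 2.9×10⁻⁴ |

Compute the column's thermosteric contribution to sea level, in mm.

Layer 1 at 25 °C → α = 2.9×10⁻⁴ K⁻¹
Layer 2 at 14 °C → α = 2×10⁻⁴ K⁻¹
Layer 3 at 1.8 °C → α = 0.98×10⁻⁴ K⁻¹
0.75 × 2.9×10⁻⁴ × 290 = 0.063075 m
2×10⁻⁴ × 1 × 190 = 0.03800 m
Layer 3: 440 × 0.18 × 0.98×10⁻⁴ = 0.0077616 m
Δh = 0.063075 + 0.03800 + 0.0077616 = 0.1088366 m

110 mm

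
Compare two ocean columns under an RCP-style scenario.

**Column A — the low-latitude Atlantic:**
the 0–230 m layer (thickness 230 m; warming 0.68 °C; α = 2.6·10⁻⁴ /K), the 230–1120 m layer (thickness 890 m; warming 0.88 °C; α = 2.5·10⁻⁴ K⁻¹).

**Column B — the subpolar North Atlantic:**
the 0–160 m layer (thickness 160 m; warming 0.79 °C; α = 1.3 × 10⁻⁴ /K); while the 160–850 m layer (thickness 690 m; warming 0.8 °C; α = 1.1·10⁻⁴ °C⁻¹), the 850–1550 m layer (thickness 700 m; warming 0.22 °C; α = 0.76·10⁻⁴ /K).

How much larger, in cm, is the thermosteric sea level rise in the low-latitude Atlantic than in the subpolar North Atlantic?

Δh_A − Δh_B ≈ 14.8 cm

A 0–230 m: 230 × 2.6×10⁻⁴ × 0.68 = 0.040664 m
A 2.5×10⁻⁴ × 0.88 × 890 = 0.19580 m
A total: 0.236464 m
B 160 × 1.3×10⁻⁴ × 0.79 = 0.016432 m
B 1.1×10⁻⁴ × 0.8 × 690 = 0.06072 m
B 850–1550 m: 0.22 × 0.76×10⁻⁴ × 700 = 0.011704 m
B total: 0.088856 m
Difference: 0.236464 − 0.088856 = 0.147608 m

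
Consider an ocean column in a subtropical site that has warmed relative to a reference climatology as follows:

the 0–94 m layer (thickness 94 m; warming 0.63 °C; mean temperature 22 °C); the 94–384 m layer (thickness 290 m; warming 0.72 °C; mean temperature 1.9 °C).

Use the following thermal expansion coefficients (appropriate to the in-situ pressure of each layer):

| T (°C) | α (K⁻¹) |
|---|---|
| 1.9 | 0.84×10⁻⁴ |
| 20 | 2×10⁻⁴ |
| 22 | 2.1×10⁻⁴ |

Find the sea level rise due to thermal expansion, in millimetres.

Δh = 30.0 mm

Layer 1 at 22 °C → α = 2.1×10⁻⁴ K⁻¹
Layer 2 at 1.9 °C → α = 0.84×10⁻⁴ K⁻¹
2.1×10⁻⁴ × 0.63 × 94 = 0.0124362 m
0.84×10⁻⁴ × 0.72 × 290 = 0.0175392 m
Δh = 0.0124362 + 0.0175392 = 0.0299754 m ≈ 30.0 mm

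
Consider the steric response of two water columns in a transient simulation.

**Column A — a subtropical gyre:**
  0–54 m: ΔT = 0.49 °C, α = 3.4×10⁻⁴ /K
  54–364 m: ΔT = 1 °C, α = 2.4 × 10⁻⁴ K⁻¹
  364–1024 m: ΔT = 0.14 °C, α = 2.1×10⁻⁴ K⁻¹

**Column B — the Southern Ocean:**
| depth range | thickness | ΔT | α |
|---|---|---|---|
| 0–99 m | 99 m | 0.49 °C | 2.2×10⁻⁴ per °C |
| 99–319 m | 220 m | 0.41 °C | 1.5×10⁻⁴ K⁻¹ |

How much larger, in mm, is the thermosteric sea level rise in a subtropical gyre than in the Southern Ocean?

Δh_A − Δh_B ≈ 79 mm

A 54 × 0.49 × 3.4×10⁻⁴ = 0.0089964 m
A Layer 2: 310 × 2.4×10⁻⁴ × 1 = 0.07440 m
A 364–1024 m: 660 × 0.14 × 2.1×10⁻⁴ = 0.019404 m
A total: 0.1028004 m
B 0.49 × 2.2×10⁻⁴ × 99 = 0.0106722 m
B Layer 2: 220 × 0.41 × 1.5×10⁻⁴ = 0.01353 m
B total: 0.0242022 m
Difference: 0.1028004 − 0.0242022 = 0.0785982 m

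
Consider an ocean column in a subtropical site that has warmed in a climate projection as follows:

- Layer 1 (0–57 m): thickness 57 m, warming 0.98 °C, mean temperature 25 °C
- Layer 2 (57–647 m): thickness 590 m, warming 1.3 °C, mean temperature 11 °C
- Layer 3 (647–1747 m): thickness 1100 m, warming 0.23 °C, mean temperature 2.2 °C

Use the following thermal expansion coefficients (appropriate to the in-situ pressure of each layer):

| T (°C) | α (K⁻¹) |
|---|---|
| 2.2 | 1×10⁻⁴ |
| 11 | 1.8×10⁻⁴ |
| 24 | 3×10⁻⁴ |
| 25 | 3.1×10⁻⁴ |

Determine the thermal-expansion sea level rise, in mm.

Layer 1 at 25 °C → α = 3.1×10⁻⁴ K⁻¹
Layer 2 at 11 °C → α = 1.8×10⁻⁴ K⁻¹
Layer 3 at 2.2 °C → α = 1×10⁻⁴ K⁻¹
0.98 × 3.1×10⁻⁴ × 57 = 0.0173166 m
Layer 2: 1.3 × 590 × 1.8×10⁻⁴ = 0.13806 m
647–1747 m: 1100 × 1×10⁻⁴ × 0.23 = 0.02530 m
Δh = 0.0173166 + 0.13806 + 0.02530 = 0.1806766 m ≈ 180 mm

180 mm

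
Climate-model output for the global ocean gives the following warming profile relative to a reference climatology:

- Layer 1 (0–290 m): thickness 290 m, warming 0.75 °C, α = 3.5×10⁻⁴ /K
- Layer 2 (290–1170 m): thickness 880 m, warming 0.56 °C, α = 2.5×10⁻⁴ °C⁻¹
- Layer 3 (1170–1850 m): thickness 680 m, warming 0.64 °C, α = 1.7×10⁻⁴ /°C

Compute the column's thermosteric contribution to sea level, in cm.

0–290 m: 3.5×10⁻⁴ × 290 × 0.75 = 0.076125 m
2.5×10⁻⁴ × 880 × 0.56 = 0.12320 m
0.64 × 680 × 1.7×10⁻⁴ = 0.073984 m
Δh = 0.076125 + 0.12320 + 0.073984 = 0.273309 m

27 cm of thermosteric rise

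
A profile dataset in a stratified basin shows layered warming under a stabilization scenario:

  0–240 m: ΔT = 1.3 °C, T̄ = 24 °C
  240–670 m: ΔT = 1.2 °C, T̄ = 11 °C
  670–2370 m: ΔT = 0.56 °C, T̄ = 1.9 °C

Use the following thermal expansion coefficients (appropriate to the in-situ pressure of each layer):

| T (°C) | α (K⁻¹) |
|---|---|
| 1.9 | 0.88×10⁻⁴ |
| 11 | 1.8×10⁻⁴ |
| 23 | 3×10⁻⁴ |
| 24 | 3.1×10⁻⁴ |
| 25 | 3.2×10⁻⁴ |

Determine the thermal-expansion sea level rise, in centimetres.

27.3 cm

Layer 1 at 24 °C → α = 3.1×10⁻⁴ K⁻¹
Layer 2 at 11 °C → α = 1.8×10⁻⁴ K⁻¹
Layer 3 at 1.9 °C → α = 0.88×10⁻⁴ K⁻¹
Layer 1: 3.1×10⁻⁴ × 240 × 1.3 = 0.09672 m
Layer 2: 1.2 × 430 × 1.8×10⁻⁴ = 0.09288 m
670–2370 m: 1700 × 0.56 × 0.88×10⁻⁴ = 0.083776 m
Δh = 0.09672 + 0.09288 + 0.083776 = 0.273376 m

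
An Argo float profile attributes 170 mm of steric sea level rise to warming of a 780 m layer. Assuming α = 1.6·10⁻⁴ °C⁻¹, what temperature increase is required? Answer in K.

about 1.36 K

ΔT = Δh/(αH) = 0.17 / (1.6×10⁻⁴ × 780) ≈ 1.362 K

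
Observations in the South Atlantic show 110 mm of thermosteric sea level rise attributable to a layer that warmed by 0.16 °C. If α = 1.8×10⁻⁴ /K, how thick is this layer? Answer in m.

3820 m

H = Δh/(αΔT) = 0.11 / (1.8×10⁻⁴ × 0.16) ≈ 3819 m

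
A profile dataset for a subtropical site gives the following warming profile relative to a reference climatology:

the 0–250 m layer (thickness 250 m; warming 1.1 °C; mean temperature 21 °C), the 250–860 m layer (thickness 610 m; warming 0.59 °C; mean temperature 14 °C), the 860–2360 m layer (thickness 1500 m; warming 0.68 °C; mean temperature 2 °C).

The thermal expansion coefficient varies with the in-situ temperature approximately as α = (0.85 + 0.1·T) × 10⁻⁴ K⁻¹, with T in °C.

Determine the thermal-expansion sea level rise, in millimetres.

Layer 1: α = (0.85 + 0.1×21)×10⁻⁴ = 2.95×10⁻⁴ K⁻¹
Layer 2: α = (0.85 + 0.1×14)×10⁻⁴ = 2.25×10⁻⁴ K⁻¹
Layer 3: α = (0.85 + 0.1×2)×10⁻⁴ = 1.05×10⁻⁴ K⁻¹
0–250 m: 1.1 × 250 × 2.95×10⁻⁴ = 0.081125 m
2.25×10⁻⁴ × 0.59 × 610 = 0.0809775 m
860–2360 m: 0.68 × 1.05×10⁻⁴ × 1500 = 0.10710 m
Δh = 0.081125 + 0.0809775 + 0.10710 = 0.2692025 m

about 270 mm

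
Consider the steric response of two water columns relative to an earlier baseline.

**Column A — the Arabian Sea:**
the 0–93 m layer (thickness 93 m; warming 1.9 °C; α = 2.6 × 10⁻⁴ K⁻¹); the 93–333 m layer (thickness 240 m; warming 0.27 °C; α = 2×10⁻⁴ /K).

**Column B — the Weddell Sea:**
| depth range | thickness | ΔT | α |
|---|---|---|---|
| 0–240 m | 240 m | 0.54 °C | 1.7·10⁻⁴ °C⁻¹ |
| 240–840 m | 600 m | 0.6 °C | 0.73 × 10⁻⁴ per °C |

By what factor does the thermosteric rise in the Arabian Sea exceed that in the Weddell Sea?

a factor of 1.2

A 1.9 × 93 × 2.6×10⁻⁴ = 0.045942 m
A 93–333 m: 0.27 × 240 × 2×10⁻⁴ = 0.01296 m
A total: 0.058902 m
B 1.7×10⁻⁴ × 0.54 × 240 = 0.022032 m
B 600 × 0.73×10⁻⁴ × 0.6 = 0.02628 m
B total: 0.048312 m
Ratio: 0.058902 / 0.048312 ≈ 1.219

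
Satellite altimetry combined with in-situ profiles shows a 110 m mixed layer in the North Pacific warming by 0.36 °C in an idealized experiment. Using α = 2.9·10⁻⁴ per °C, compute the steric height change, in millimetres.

Δh ≈ 11 mm

Δh = αΔT·H = 2.9×10⁻⁴ × 0.36 × 110 = 0.011484 m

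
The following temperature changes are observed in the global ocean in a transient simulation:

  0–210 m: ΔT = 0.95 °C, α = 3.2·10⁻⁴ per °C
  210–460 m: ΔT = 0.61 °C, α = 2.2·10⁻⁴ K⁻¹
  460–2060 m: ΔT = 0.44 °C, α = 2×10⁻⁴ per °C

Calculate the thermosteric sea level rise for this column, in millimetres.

Layer 1: 3.2×10⁻⁴ × 0.95 × 210 = 0.06384 m
Layer 2: 0.61 × 2.2×10⁻⁴ × 250 = 0.03355 m
Layer 3: 0.44 × 1600 × 2×10⁻⁴ = 0.14080 m
Δh = 0.06384 + 0.03355 + 0.14080 = 0.23819 m ≈ 238 mm

Δh ≈ 238 mm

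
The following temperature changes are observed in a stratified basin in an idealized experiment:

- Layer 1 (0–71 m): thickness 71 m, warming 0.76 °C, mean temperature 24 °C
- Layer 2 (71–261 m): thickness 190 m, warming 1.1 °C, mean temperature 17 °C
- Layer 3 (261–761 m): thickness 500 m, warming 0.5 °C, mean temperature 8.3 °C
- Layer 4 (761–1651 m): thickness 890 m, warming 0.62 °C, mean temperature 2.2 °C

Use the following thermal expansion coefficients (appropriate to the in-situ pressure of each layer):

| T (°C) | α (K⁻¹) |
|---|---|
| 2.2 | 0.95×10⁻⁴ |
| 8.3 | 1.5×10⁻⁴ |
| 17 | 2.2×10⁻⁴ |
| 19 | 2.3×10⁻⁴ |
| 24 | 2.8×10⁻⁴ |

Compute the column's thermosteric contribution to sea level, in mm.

Δh ≈ 150 mm

Layer 1 at 24 °C → α = 2.8×10⁻⁴ K⁻¹
Layer 2 at 17 °C → α = 2.2×10⁻⁴ K⁻¹
Layer 3 at 8.3 °C → α = 1.5×10⁻⁴ K⁻¹
Layer 4 at 2.2 °C → α = 0.95×10⁻⁴ K⁻¹
2.8×10⁻⁴ × 71 × 0.76 = 0.0151088 m
Layer 2: 2.2×10⁻⁴ × 190 × 1.1 = 0.04598 m
261–761 m: 1.5×10⁻⁴ × 500 × 0.5 = 0.03750 m
0.62 × 890 × 0.95×10⁻⁴ = 0.052421 m
Δh = 0.0151088 + 0.04598 + 0.03750 + 0.052421 = 0.1510098 m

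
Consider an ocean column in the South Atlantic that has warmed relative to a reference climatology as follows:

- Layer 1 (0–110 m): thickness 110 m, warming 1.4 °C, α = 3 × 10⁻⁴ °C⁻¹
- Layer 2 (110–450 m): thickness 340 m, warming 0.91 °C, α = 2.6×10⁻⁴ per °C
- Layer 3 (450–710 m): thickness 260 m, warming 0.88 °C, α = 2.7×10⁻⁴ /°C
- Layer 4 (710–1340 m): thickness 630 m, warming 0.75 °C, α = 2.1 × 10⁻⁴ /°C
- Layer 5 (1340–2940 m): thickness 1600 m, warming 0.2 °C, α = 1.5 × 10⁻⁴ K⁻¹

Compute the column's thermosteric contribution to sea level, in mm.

Δh = 336 mm

3×10⁻⁴ × 110 × 1.4 = 0.04620 m
340 × 0.91 × 2.6×10⁻⁴ = 0.080444 m
450–710 m: 2.7×10⁻⁴ × 0.88 × 260 = 0.061776 m
Layer 4: 0.75 × 2.1×10⁻⁴ × 630 = 0.099225 m
Layer 5: 1.5×10⁻⁴ × 1600 × 0.2 = 0.04800 m
Δh = 0.04620 + 0.080444 + 0.061776 + 0.099225 + 0.04800 = 0.335645 m ≈ 336 mm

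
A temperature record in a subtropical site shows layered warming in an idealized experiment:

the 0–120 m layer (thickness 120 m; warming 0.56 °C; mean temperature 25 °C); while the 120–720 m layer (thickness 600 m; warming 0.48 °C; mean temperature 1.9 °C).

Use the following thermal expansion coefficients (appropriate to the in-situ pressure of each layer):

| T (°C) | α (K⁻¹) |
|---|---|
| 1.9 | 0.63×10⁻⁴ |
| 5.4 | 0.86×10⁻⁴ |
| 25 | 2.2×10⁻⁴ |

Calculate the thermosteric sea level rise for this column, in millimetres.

Δh = 32.9 mm

Layer 1 at 25 °C → α = 2.2×10⁻⁴ K⁻¹
Layer 2 at 1.9 °C → α = 0.63×10⁻⁴ K⁻¹
Layer 1: 0.56 × 2.2×10⁻⁴ × 120 = 0.014784 m
Layer 2: 0.48 × 0.63×10⁻⁴ × 600 = 0.018144 m
Δh = 0.014784 + 0.018144 = 0.032928 m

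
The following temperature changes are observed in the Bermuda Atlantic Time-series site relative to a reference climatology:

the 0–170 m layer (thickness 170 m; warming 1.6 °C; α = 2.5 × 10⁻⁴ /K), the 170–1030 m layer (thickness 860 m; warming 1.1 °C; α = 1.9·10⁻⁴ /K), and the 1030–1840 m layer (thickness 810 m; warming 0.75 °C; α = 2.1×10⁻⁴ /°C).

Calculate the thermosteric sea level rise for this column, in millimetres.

Δh ≈ 375 mm

0–170 m: 170 × 1.6 × 2.5×10⁻⁴ = 0.06800 m
Layer 2: 1.9×10⁻⁴ × 1.1 × 860 = 0.17974 m
Layer 3: 2.1×10⁻⁴ × 810 × 0.75 = 0.127575 m
Δh = 0.06800 + 0.17974 + 0.127575 = 0.375315 m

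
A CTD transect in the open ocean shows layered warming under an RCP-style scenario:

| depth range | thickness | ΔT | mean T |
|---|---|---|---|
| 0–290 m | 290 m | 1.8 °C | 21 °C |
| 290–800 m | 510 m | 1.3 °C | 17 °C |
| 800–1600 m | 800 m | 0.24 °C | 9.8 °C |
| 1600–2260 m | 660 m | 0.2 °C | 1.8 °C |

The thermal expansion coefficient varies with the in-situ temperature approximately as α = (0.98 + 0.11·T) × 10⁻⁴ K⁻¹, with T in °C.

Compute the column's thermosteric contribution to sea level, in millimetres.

Δh = 420 mm

Layer 1: α = (0.98 + 0.11×21)×10⁻⁴ = 3.29×10⁻⁴ K⁻¹
Layer 2: α = (0.98 + 0.11×17)×10⁻⁴ = 2.85×10⁻⁴ K⁻¹
Layer 3: α = (0.98 + 0.11×9.8)×10⁻⁴ = 2.058×10⁻⁴ K⁻¹
Layer 4: α = (0.98 + 0.11×1.8)×10⁻⁴ = 1.178×10⁻⁴ K⁻¹
1.8 × 3.29×10⁻⁴ × 290 = 0.171738 m
1.3 × 510 × 2.85×10⁻⁴ = 0.188955 m
800–1600 m: 2.058×10⁻⁴ × 800 × 0.24 = 0.0395136 m
1600–2260 m: 1.178×10⁻⁴ × 660 × 0.2 = 0.0155496 m
Δh = 0.171738 + 0.188955 + 0.0395136 + 0.0155496 = 0.4157562 m ≈ 420 mm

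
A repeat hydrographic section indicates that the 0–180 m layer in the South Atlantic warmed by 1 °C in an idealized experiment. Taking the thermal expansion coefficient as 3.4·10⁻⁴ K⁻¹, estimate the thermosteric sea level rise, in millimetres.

Δh = 61 mm

Δh = αΔT·H = 3.4×10⁻⁴ × 1 × 180 = 0.06120 m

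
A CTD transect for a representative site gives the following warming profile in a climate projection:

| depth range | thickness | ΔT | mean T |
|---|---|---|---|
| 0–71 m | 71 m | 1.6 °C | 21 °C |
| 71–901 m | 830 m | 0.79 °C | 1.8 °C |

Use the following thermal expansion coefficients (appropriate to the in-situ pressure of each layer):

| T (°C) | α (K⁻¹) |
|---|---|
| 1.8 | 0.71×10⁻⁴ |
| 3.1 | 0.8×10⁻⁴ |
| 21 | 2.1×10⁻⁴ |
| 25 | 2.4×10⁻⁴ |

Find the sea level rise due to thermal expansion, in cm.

Layer 1 at 21 °C → α = 2.1×10⁻⁴ K⁻¹
Layer 2 at 1.8 °C → α = 0.71×10⁻⁴ K⁻¹
Layer 1: 2.1×10⁻⁴ × 1.6 × 71 = 0.023856 m
71–901 m: 830 × 0.71×10⁻⁴ × 0.79 = 0.0465547 m
Δh = 0.023856 + 0.0465547 = 0.0704107 m

7.04 cm of thermosteric rise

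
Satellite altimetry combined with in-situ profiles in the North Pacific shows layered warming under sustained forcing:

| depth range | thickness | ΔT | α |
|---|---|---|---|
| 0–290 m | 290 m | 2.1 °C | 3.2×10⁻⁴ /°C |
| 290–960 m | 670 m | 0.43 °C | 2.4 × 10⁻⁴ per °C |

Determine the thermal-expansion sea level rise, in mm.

Δh = 264 mm

Layer 1: 3.2×10⁻⁴ × 290 × 2.1 = 0.19488 m
Layer 2: 670 × 0.43 × 2.4×10⁻⁴ = 0.069144 m
Δh = 0.19488 + 0.069144 = 0.264024 m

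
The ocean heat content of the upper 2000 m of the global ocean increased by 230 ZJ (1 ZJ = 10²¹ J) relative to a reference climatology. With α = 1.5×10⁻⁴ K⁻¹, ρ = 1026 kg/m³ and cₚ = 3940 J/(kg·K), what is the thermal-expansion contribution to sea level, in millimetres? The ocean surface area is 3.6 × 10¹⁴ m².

Per unit area: Q = 230×10²¹ / (3.6×10¹⁴) ≈ 6.389×10⁸ J/m²
Δh = αQ/(ρcₚ) = 1.5×10⁻⁴ × 6.389×10⁸ / (1026 × 3940) ≈ 0.023707 m

Δh ≈ 23.7 mm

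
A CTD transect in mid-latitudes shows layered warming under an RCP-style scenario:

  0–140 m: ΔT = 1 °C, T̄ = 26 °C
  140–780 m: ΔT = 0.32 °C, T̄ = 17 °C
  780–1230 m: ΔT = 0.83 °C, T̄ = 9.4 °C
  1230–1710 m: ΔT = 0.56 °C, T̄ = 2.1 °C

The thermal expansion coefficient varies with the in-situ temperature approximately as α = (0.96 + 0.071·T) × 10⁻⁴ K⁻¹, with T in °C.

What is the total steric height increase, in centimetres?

Δh ≈ 17.4 cm

Layer 1: α = (0.96 + 0.071×26)×10⁻⁴ = 2.806×10⁻⁴ K⁻¹
Layer 2: α = (0.96 + 0.071×17)×10⁻⁴ = 2.167×10⁻⁴ K⁻¹
Layer 3: α = (0.96 + 0.071×9.4)×10⁻⁴ = 1.6274×10⁻⁴ K⁻¹
Layer 4: α = (0.96 + 0.071×2.1)×10⁻⁴ = 1.1091×10⁻⁴ K⁻¹
Layer 1: 2.806×10⁻⁴ × 140 × 1 = 0.039284 m
2.167×10⁻⁴ × 640 × 0.32 = 0.04438016 m
Layer 3: 1.6274×10⁻⁴ × 0.83 × 450 = 0.06078339 m
1230–1710 m: 0.56 × 1.1091×10⁻⁴ × 480 = 0.029812608 m
Δh = 0.039284 + 0.04438016 + 0.06078339 + 0.029812608 = 0.174260158 m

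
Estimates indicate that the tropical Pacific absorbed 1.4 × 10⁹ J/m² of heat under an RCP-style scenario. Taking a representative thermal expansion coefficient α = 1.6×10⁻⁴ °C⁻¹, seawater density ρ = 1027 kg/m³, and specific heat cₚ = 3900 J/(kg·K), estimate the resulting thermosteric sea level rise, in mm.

Δh = αQ/(ρcₚ) = 1.6×10⁻⁴ × 1.4×10⁹ / (1027 × 3900) ≈ 0.055926 m

55.9 mm of thermosteric rise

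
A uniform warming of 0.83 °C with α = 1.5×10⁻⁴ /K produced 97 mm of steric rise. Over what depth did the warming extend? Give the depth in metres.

about 779 m

H = Δh/(αΔT) = 0.097 / (1.5×10⁻⁴ × 0.83) ≈ 779.1 m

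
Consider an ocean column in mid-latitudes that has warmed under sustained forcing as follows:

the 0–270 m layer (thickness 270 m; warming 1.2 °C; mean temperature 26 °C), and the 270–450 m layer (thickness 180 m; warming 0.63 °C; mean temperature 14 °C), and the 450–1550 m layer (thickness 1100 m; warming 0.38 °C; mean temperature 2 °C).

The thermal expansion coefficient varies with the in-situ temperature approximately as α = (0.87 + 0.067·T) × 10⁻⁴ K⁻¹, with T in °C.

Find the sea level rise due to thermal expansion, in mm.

about 147 mm

Layer 1: α = (0.87 + 0.067×26)×10⁻⁴ = 2.612×10⁻⁴ K⁻¹
Layer 2: α = (0.87 + 0.067×14)×10⁻⁴ = 1.808×10⁻⁴ K⁻¹
Layer 3: α = (0.87 + 0.067×2)×10⁻⁴ = 1.004×10⁻⁴ K⁻¹
0–270 m: 270 × 2.612×10⁻⁴ × 1.2 = 0.0846288 m
Layer 2: 1.808×10⁻⁴ × 180 × 0.63 = 0.02050272 m
Layer 3: 0.38 × 1.004×10⁻⁴ × 1100 = 0.0419672 m
Δh = 0.0846288 + 0.02050272 + 0.0419672 = 0.14709872 m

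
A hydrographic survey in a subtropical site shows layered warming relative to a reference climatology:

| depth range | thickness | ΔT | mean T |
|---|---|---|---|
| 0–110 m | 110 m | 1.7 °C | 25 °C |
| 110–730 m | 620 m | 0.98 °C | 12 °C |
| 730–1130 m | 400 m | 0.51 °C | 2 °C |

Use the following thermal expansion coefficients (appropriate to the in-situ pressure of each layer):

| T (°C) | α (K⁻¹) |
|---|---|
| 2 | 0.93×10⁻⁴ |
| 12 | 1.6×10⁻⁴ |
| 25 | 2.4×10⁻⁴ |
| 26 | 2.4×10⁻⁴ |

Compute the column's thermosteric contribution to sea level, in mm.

Layer 1 at 25 °C → α = 2.4×10⁻⁴ K⁻¹
Layer 2 at 12 °C → α = 1.6×10⁻⁴ K⁻¹
Layer 3 at 2 °C → α = 0.93×10⁻⁴ K⁻¹
2.4×10⁻⁴ × 1.7 × 110 = 0.04488 m
110–730 m: 0.98 × 1.6×10⁻⁴ × 620 = 0.097216 m
Layer 3: 400 × 0.51 × 0.93×10⁻⁴ = 0.018972 m
Δh = 0.04488 + 0.097216 + 0.018972 = 0.161068 m ≈ 160 mm

160 mm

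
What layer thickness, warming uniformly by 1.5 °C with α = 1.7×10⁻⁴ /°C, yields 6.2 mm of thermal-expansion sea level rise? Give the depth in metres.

H = Δh/(αΔT) = 0.0062 / (1.7×10⁻⁴ × 1.5) ≈ 24.31 m

24 m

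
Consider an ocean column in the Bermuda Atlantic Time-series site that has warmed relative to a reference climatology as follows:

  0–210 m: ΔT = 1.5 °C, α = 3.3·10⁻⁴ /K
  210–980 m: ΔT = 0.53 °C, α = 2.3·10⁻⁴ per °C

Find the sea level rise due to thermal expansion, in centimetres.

19.8 cm of thermosteric rise

210 × 1.5 × 3.3×10⁻⁴ = 0.10395 m
0.53 × 2.3×10⁻⁴ × 770 = 0.093863 m
Δh = 0.10395 + 0.093863 = 0.197813 m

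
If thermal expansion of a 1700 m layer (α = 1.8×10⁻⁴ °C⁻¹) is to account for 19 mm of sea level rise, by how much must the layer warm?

ΔT = Δh/(αH) = 0.019 / (1.8×10⁻⁴ × 1700) ≈ 0.06209 K

0.062 K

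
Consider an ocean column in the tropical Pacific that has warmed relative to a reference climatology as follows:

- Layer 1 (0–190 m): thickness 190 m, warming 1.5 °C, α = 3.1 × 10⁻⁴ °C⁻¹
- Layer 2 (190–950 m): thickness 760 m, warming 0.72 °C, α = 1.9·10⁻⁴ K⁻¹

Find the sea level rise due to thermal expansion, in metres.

190 × 1.5 × 3.1×10⁻⁴ = 0.08835 m
190–950 m: 760 × 0.72 × 1.9×10⁻⁴ = 0.103968 m
Δh = 0.08835 + 0.103968 = 0.192318 m ≈ 0.192 m

about 0.192 m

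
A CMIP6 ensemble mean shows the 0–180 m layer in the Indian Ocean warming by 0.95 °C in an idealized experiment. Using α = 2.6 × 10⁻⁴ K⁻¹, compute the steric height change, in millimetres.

Δh = αΔT·H = 2.6×10⁻⁴ × 0.95 × 180 = 0.04446 m

about 44.5 mm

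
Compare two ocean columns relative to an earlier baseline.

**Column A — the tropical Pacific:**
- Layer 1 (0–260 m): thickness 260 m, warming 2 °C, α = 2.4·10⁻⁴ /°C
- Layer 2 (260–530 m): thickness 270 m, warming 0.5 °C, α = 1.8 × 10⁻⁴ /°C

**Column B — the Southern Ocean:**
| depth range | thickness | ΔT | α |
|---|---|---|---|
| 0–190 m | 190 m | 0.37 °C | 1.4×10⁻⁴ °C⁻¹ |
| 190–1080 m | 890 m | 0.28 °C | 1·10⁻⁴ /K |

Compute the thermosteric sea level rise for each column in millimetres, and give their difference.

Δh_A ≈ 150 mm, Δh_B ≈ 35 mm; difference ≈ 110 mm

A 2 × 260 × 2.4×10⁻⁴ = 0.12480 m
A Layer 2: 1.8×10⁻⁴ × 270 × 0.5 = 0.02430 m
A total: 0.14910 m
B 0–190 m: 190 × 0.37 × 1.4×10⁻⁴ = 0.009842 m
B 190–1080 m: 890 × 0.28 × 1×10⁻⁴ = 0.02492 m
B total: 0.034762 m
Difference: 0.14910 − 0.034762 = 0.114338 m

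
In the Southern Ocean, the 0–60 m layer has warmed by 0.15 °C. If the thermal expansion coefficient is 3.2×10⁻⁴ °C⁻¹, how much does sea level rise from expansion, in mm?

about 2.88 mm

Δh = αΔT·H = 3.2×10⁻⁴ × 0.15 × 60 = 0.00288 m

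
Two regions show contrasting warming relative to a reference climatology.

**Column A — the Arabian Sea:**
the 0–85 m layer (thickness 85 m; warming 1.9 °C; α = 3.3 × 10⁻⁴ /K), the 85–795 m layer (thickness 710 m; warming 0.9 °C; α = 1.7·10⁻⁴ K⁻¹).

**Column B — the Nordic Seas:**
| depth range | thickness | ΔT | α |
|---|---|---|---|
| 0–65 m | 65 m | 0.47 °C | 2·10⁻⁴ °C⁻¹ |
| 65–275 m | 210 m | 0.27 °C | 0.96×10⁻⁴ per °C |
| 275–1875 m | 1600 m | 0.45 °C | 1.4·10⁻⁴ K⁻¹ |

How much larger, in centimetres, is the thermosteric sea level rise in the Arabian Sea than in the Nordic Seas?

A 3.3×10⁻⁴ × 1.9 × 85 = 0.053295 m
A 85–795 m: 710 × 0.9 × 1.7×10⁻⁴ = 0.10863 m
A total: 0.161925 m
B 2×10⁻⁴ × 0.47 × 65 = 0.00611 m
B 210 × 0.96×10⁻⁴ × 0.27 = 0.0054432 m
B 0.45 × 1600 × 1.4×10⁻⁴ = 0.10080 m
B total: 0.1123532 m
Difference: 0.161925 − 0.1123532 = 0.0495718 m

5.0 cm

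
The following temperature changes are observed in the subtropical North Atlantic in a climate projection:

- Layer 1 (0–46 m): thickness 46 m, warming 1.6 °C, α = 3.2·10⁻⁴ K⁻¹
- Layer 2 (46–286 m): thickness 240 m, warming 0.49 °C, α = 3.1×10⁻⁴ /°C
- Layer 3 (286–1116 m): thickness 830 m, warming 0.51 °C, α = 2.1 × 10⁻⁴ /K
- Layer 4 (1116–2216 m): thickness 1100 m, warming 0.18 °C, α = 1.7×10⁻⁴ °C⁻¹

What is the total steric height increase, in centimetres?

about 18 cm

1.6 × 46 × 3.2×10⁻⁴ = 0.023552 m
46–286 m: 3.1×10⁻⁴ × 240 × 0.49 = 0.036456 m
286–1116 m: 830 × 2.1×10⁻⁴ × 0.51 = 0.088893 m
1.7×10⁻⁴ × 0.18 × 1100 = 0.03366 m
Δh = 0.023552 + 0.036456 + 0.088893 + 0.03366 = 0.182561 m ≈ 18 cm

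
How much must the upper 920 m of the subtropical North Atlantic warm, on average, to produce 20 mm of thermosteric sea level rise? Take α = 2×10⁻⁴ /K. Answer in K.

ΔT = Δh/(αH) = 0.02 / (2×10⁻⁴ × 920) ≈ 0.1087 K

0.109 K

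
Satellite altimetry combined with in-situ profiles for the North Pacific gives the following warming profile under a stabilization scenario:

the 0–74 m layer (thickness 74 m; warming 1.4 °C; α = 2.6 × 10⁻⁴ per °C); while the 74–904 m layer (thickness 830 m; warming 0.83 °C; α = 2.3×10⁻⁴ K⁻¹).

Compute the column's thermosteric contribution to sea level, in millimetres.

Layer 1: 2.6×10⁻⁴ × 74 × 1.4 = 0.026936 m
0.83 × 2.3×10⁻⁴ × 830 = 0.158447 m
Δh = 0.026936 + 0.158447 = 0.185383 m

190 mm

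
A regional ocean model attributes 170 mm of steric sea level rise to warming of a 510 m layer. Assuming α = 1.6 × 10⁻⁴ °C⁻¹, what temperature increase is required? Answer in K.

about 2.1 K

ΔT = Δh/(αH) = 0.17 / (1.6×10⁻⁴ × 510) ≈ 2.083 K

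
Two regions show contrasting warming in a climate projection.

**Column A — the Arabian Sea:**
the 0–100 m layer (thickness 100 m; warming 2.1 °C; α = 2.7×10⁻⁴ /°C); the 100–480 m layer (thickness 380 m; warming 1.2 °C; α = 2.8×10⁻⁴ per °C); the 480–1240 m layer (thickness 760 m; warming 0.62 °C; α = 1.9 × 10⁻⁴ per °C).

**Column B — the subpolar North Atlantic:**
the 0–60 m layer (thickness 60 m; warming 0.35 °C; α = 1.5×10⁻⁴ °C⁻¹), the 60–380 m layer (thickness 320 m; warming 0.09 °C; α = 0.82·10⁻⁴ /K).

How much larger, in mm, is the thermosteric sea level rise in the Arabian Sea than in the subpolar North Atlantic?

270 mm larger

A 100 × 2.7×10⁻⁴ × 2.1 = 0.05670 m
A Layer 2: 1.2 × 2.8×10⁻⁴ × 380 = 0.12768 m
A 480–1240 m: 760 × 0.62 × 1.9×10⁻⁴ = 0.089528 m
A total: 0.273908 m
B Layer 1: 60 × 0.35 × 1.5×10⁻⁴ = 0.00315 m
B 320 × 0.09 × 0.82×10⁻⁴ = 0.0023616 m
B total: 0.0055116 m
Difference: 0.273908 − 0.0055116 = 0.2683964 m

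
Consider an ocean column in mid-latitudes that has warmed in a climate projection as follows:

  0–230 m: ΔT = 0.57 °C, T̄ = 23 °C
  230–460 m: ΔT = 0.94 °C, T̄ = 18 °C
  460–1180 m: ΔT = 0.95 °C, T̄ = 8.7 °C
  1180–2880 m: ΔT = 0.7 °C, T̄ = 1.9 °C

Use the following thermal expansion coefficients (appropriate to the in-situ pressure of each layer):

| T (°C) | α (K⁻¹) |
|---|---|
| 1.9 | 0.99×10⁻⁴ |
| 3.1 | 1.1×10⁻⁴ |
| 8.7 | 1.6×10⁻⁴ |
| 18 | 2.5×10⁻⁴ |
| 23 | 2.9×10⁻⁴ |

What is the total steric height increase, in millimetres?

319 mm of thermosteric rise

Layer 1 at 23 °C → α = 2.9×10⁻⁴ K⁻¹
Layer 2 at 18 °C → α = 2.5×10⁻⁴ K⁻¹
Layer 3 at 8.7 °C → α = 1.6×10⁻⁴ K⁻¹
Layer 4 at 1.9 °C → α = 0.99×10⁻⁴ K⁻¹
0–230 m: 0.57 × 230 × 2.9×10⁻⁴ = 0.038019 m
2.5×10⁻⁴ × 230 × 0.94 = 0.05405 m
460–1180 m: 720 × 0.95 × 1.6×10⁻⁴ = 0.10944 m
0.7 × 1700 × 0.99×10⁻⁴ = 0.11781 m
Δh = 0.038019 + 0.05405 + 0.10944 + 0.11781 = 0.319319 m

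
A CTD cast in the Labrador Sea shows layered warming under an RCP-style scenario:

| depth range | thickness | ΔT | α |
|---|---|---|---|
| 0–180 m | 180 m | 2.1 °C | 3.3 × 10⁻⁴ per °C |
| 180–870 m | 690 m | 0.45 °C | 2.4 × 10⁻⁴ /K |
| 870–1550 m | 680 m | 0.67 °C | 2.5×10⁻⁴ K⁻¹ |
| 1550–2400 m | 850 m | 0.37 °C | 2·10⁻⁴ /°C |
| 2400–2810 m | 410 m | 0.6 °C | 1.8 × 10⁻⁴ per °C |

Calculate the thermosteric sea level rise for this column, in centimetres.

Δh ≈ 42 cm

0–180 m: 2.1 × 180 × 3.3×10⁻⁴ = 0.12474 m
Layer 2: 690 × 2.4×10⁻⁴ × 0.45 = 0.07452 m
Layer 3: 2.5×10⁻⁴ × 680 × 0.67 = 0.11390 m
Layer 4: 2×10⁻⁴ × 0.37 × 850 = 0.06290 m
Layer 5: 1.8×10⁻⁴ × 0.6 × 410 = 0.04428 m
Δh = 0.12474 + 0.07452 + 0.11390 + 0.06290 + 0.04428 = 0.42034 m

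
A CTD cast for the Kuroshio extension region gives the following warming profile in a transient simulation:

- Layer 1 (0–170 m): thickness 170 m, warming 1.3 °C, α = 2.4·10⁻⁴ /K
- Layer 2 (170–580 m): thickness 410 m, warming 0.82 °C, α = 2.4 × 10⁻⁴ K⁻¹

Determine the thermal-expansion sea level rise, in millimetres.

130 mm

Layer 1: 1.3 × 170 × 2.4×10⁻⁴ = 0.05304 m
Layer 2: 2.4×10⁻⁴ × 410 × 0.82 = 0.080688 m
Δh = 0.05304 + 0.080688 = 0.133728 m ≈ 130 mm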